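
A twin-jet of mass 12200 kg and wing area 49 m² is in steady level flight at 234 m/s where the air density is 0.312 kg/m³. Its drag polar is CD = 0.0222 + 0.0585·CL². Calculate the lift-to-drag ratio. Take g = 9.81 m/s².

Level flight ⇒ L = W = m·g = 12200 × 9.81 = 1.1968×10^5 N.
q = ½ρv² = ½ × 0.312 × 234² = 8542 Pa.
Required CL = L/(qS) = 1.1968×10^5/(8542·49) = 0.2859.
CD = 0.0222 + 0.0585 × 0.2859² = 0.02698.
L/D = CL/CD = 0.2859 / 0.02698 = 10.6

L/D = 10.6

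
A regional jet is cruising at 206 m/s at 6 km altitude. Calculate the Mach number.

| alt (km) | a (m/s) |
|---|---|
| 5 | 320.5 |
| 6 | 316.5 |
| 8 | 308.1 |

At 6 km, from the table: a = 316.5 m/s.
M = v/a = 206 / 316.5 = 0.651

M = 0.651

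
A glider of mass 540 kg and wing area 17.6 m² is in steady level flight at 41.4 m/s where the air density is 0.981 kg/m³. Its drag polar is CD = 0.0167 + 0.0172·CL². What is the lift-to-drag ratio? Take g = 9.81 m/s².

In steady level flight, lift balances weight: W = mg = 540 × 9.81 = 5297.4 N.
q = ½ρv² = ½ × 0.981 × 41.4² = 840.7 Pa.
Required CL = L/(qS) = 5297.4/(840.7·17.6) = 0.358.
CD = 0.0167 + 0.0172 × 0.358² = 0.0189.
L/D = CL/CD = 0.358 / 0.0189 = 18.9

L/D = 18.9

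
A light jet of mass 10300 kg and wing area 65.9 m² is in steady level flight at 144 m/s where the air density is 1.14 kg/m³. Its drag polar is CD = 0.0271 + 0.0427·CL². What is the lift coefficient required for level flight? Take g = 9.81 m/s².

CL = 0.13

Level flight ⇒ L = W = m·g = 10300 × 9.81 = 1.0104×10^5 N.
q = ½ρv² = ½ × 1.14 × 144² = 11820 Pa.
CL = 2W/(ρv²S) = 2×1.0104×10^5/(1.14×144²×65.9) = 0.1297.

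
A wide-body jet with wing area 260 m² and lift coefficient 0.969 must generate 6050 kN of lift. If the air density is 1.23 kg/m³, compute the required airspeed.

v = 198 m/s

L = ½ρv²S·CL ⇒ v = √(2L/(ρ·S·CL))
v = √(2 × 6.05×10^6 / (1.23 × 260 × 0.969)) = √39050 = 198 m/s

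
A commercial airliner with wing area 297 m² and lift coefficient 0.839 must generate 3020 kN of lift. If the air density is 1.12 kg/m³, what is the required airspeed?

L = ½ρv²S·CL ⇒ v = √(2L/(ρ·S·CL))
v = √(2 × 3.02×10^6 / (1.12 × 297 × 0.839)) = √21640 = 147 m/s

v = 147 m/s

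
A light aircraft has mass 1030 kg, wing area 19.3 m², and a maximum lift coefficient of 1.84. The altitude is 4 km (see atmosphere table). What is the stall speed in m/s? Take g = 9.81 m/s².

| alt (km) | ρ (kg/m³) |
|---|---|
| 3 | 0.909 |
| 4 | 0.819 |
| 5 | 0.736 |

At 4 km, from the table: ρ = 0.819 kg/m³.
Stall occurs when L = W at CL,max. W = mg = 1030 × 9.81 = 10100 N.
V_stall = √(2W/(ρ·S·CL,max)) = √(2 × 10100 / (0.819 × 19.3 × 1.84))
V_stall = √694.8 = 26.4 m/s

V_stall = 26.4 m/s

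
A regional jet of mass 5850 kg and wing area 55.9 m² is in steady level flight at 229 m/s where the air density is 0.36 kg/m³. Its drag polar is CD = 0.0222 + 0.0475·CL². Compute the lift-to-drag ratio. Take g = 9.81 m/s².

L/D = 4.78

Level flight ⇒ L = W = m·g = 5850 × 9.81 = 57388 N.
Dynamic pressure q = 0.5 × 0.36 × 229² = 9439 Pa.
Required CL = L/(qS) = 57388/(9439·55.9) = 0.1088.
CD = 0.0222 + 0.0475 × 0.1088² = 0.02276.
L/D = CL/CD = 0.1088 / 0.02276 = 4.78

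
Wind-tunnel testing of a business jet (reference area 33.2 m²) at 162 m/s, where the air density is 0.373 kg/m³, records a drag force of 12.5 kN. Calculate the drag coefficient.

From D = ½ρv²S·CD, rearranging gives CD = 2D/(ρv²S).
CD = 2 × 12500 / (0.373 × 162² × 33.2) = 0.0769

CD = 0.0769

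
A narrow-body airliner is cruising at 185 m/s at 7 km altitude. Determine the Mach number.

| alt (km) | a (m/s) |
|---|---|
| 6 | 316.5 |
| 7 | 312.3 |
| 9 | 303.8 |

M = 0.592

At 7 km, from the table: a = 312.3 m/s.
M = v/a = 185 / 312.3 = 0.592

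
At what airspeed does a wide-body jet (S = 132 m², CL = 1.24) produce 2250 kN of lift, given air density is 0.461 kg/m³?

v = 244 m/s

L = ½ρv²S·CL ⇒ v = √(2L/(ρ·S·CL))
v = √(2 × 2.25×10^6 / (0.461 × 132 × 1.24)) = √59640 = 244 m/s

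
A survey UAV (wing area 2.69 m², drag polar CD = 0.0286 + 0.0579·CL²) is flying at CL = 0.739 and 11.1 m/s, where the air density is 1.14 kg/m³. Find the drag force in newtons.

D = 11.4 N

CD = 0.0286 + 0.0579 × 0.739² = 0.06022
D = ½ρv²S·CD = ½ × 1.14 × 11.1² × 2.69 × 0.06022 = 11.4 N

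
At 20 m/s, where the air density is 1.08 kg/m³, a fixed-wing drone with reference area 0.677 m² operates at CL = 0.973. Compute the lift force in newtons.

L = 142 N

L = ½ρv²S·CL = ½ × 1.08 × 20² × 0.677 × 0.973 = 142 N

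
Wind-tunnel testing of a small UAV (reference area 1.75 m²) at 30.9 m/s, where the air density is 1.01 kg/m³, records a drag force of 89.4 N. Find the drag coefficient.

From D = ½ρv²S·CD, rearranging gives CD = 2D/(ρv²S).
CD = 2 × 89.4 / (1.01 × 30.9² × 1.75) = 0.106

CD = 0.106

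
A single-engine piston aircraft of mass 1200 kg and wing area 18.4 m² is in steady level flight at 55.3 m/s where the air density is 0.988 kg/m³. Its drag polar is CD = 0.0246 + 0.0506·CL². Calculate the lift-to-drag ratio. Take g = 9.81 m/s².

Level flight ⇒ L = W = m·g = 1200 × 9.81 = 11772 N.
q = ½ρv² = ½ × 0.988 × 55.3² = 1511 Pa.
Required CL = L/(qS) = 11772/(1511·18.4) = 0.4235.
CD = 0.0246 + 0.0506 × 0.4235² = 0.03368.
L/D = CL/CD = 0.4235 / 0.03368 = 12.6

L/D = 12.6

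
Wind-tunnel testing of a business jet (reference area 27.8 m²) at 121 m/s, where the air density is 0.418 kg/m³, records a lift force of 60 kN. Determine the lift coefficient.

From L = ½ρv²S·CL, rearranging gives CL = 2L/(ρv²S).
CL = 2 × 60000 / (0.418 × 121² × 27.8) = 0.705

CL = 0.705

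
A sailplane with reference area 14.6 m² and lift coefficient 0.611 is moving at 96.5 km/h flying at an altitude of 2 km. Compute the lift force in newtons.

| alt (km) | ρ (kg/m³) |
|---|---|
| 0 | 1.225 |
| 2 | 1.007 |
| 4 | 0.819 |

At 2 km, from the table: ρ = 1.007 kg/m³.
Convert speed: v = 96.5 km/h ÷ 3.6 = 26.81 m/s.
L = ½ρv²S·CL = ½ × 1.007 × 26.81² × 14.6 × 0.611 = 3230 N

L = 3230 N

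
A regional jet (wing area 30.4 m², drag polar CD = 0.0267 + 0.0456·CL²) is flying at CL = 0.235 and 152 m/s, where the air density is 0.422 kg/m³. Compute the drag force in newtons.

CD = 0.0267 + 0.0456 × 0.235² = 0.02922
D = ½ρv²S·CD = ½ × 0.422 × 152² × 30.4 × 0.02922 = 4330 N

D = 4330 N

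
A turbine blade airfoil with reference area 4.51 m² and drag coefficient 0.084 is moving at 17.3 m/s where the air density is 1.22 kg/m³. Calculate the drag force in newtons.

D = ½ρv²S·CD = ½ × 1.22 × 17.3² × 4.51 × 0.084 = 69.2 N

D = 69.2 N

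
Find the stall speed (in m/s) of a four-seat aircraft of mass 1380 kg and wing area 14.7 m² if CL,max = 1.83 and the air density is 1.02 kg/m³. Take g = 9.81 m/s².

Weight W = mg = 1380 × 9.81 = 13540 N.
V_stall = √(2W/(ρ·S·CL,max)) = √(2 × 13540 / (1.02 × 14.7 × 1.83))
V_stall = √986.8 = 31.4 m/s

V_stall = 31.4 m/s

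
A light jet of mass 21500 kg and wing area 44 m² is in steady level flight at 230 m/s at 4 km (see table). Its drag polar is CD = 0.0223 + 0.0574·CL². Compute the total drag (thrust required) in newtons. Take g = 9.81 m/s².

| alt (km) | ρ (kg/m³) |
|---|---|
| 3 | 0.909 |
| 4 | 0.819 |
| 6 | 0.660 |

At 4 km, from the table: ρ = 0.819 kg/m³.
In steady level flight, lift balances weight: W = mg = 21500 × 9.81 = 2.1092×10^5 N.
Dynamic pressure q = 0.5 × 0.819 × 230² = 21660 Pa.
Required CL = L/(qS) = 2.1092×10^5/(21660·44) = 0.2213.
CD = 0.0223 + 0.0574 × 0.2213² = 0.02511.
D = q·S·CD = 21660 × 44 × 0.02511 = 23930 N

D = 23900 N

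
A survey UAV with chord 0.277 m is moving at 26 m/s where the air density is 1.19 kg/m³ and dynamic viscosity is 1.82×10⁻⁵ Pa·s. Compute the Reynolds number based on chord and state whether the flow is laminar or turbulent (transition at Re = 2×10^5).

Re = ρ·v·c/μ = 1.19 × 26 × 0.277 / (1.82×10⁻⁵) = 4.71×10^5
Since 4.71×10^5 > 2×10^5, the flow is turbulent.

Re = 4.71×10^5 (turbulent)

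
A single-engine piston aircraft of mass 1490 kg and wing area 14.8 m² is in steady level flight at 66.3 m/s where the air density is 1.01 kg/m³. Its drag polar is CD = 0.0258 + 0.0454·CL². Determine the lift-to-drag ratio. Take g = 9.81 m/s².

Level flight ⇒ L = W = m·g = 1490 × 9.81 = 14617 N.
q = ½ρv² = ½ × 1.01 × 66.3² = 2220 Pa.
Required CL = L/(qS) = 14617/(2220·14.8) = 0.4449.
CD = 0.0258 + 0.0454 × 0.4449² = 0.03479.
L/D = CL/CD = 0.4449 / 0.03479 = 12.8

L/D = 12.8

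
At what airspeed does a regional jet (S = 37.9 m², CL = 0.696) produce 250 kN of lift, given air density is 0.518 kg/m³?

v = 191 m/s

L = ½ρv²S·CL ⇒ v = √(2L/(ρ·S·CL))
v = √(2 × 2.5×10^5 / (0.518 × 37.9 × 0.696)) = √36590 = 191 m/s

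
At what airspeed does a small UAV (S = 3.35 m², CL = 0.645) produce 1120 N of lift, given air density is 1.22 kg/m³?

L = ½ρv²S·CL ⇒ v = √(2L/(ρ·S·CL))
v = √(2 × 1120 / (1.22 × 3.35 × 0.645)) = √849.7 = 29.2 m/s

v = 29.2 m/s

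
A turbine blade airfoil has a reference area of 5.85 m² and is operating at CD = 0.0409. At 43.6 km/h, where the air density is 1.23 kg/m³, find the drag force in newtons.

Convert speed: v = 43.6 km/h ÷ 3.6 = 12.11 m/s.
Dynamic pressure q = ½ρv² = ½ × 1.23 × 12.11² = 90.21 Pa.
D = q·S·CD = 90.21 × 5.85 × 0.0409 = 21.6 N

D = 21.6 N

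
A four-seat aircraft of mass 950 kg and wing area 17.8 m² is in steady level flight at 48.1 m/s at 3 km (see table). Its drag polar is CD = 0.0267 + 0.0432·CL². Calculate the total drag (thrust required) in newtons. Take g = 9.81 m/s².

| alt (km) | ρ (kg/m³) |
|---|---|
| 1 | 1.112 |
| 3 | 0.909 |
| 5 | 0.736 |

D = 700 N

At 3 km, from the table: ρ = 0.909 kg/m³.
Weight W = mg = 950 × 9.81 = 9319.5 N; in level flight L = W.
Dynamic pressure q = 0.5 × 0.909 × 48.1² = 1052 Pa.
CL = 2W/(ρv²S) = 2×9319.5/(0.909×48.1²×17.8) = 0.4979.
CD = 0.0267 + 0.0432 × 0.4979² = 0.03741.
D = q·S·CD = 1052 × 17.8 × 0.03741 = 700.2 N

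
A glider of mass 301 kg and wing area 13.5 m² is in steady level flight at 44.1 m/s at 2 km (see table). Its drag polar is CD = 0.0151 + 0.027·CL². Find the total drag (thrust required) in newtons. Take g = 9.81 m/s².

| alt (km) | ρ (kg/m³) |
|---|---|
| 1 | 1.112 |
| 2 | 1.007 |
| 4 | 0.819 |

D = 217 N

At 2 km, from the table: ρ = 1.007 kg/m³.
Level flight ⇒ L = W = m·g = 301 × 9.81 = 2952.8 N.
Dynamic pressure q = 0.5 × 1.007 × 44.1² = 979.2 Pa.
CL = W/(q·S) = 2952.8 / (979.2 × 13.5) = 0.2234.
CD = 0.0151 + 0.027 × 0.2234² = 0.01645.
D = q·S·CD = 979.2 × 13.5 × 0.01645 = 217.4 N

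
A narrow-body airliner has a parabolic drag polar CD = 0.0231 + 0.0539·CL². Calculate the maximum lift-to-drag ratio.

(L/D)max = 14.2

For CD = CD0 + K·CL², (L/D)max occurs at CL* = √(CD0/K) and equals 1/(2√(K·CD0)).
(L/D)max = 1/(2√(0.0539 × 0.0231)) = 1/(2 × 0.03529) = 14.2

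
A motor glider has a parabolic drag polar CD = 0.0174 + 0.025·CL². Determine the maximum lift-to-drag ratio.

(L/D)max = 24

For CD = CD0 + K·CL², (L/D)max occurs at CL* = √(CD0/K) and equals 1/(2√(K·CD0)).
(L/D)max = 1/(2√(0.025 × 0.0174)) = 1/(2 × 0.02086) = 24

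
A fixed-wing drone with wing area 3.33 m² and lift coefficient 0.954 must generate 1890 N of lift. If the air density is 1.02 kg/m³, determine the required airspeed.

v = 34.2 m/s

L = ½ρv²S·CL ⇒ v = √(2L/(ρ·S·CL))
v = √(2 × 1890 / (1.02 × 3.33 × 0.954)) = √1167 = 34.2 m/s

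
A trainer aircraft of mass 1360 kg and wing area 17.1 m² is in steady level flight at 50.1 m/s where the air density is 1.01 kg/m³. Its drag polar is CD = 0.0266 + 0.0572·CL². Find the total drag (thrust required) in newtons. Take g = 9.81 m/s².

Weight W = mg = 1360 × 9.81 = 13342 N; in level flight L = W.
Dynamic pressure q = 0.5 × 1.01 × 50.1² = 1268 Pa.
CL = 2W/(ρv²S) = 2×13342/(1.01×50.1²×17.1) = 0.6155.
CD = 0.0266 + 0.0572 × 0.6155² = 0.04827.
D = q·S·CD = 1268 × 17.1 × 0.04827 = 1046 N

D = 1050 N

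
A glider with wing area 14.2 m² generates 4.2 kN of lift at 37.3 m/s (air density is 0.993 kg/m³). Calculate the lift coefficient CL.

CL = 0.428

From L = ½ρv²S·CL, rearranging gives CL = 2L/(ρv²S).
CL = 2 × 4200 / (0.993 × 37.3² × 14.2) = 0.428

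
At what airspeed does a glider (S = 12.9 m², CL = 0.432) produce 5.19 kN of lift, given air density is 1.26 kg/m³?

v = 38.4 m/s

L = ½ρv²S·CL ⇒ v = √(2L/(ρ·S·CL))
v = √(2 × 5190 / (1.26 × 12.9 × 0.432)) = √1478 = 38.4 m/s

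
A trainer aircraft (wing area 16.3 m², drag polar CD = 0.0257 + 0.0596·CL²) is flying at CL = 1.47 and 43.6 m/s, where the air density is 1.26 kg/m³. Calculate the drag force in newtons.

D = 3020 N

CD = 0.0257 + 0.0596 × 1.47² = 0.1545
D = ½ρv²S·CD = ½ × 1.26 × 43.6² × 16.3 × 0.1545 = 3020 N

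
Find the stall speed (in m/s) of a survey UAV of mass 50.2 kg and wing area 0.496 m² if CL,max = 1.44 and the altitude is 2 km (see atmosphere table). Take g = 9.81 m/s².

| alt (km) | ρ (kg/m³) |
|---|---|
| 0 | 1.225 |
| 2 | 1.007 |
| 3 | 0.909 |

At 2 km, from the table: ρ = 1.007 kg/m³.
Stall occurs when L = W at CL,max. W = mg = 50.2 × 9.81 = 492.5 N.
V_stall = √(2W/(ρ·S·CL,max)) = √(2 × 492.5 / (1.007 × 0.496 × 1.44))
V_stall = √1369 = 37 m/s

V_stall = 37 m/s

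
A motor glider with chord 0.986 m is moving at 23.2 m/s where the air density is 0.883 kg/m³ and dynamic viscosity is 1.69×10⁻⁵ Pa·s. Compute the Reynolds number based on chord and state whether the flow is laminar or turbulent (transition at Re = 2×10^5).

Re = 1.2×10^6 (turbulent)

Re = ρ·v·c/μ = 0.883 × 23.2 × 0.986 / (1.69×10⁻⁵) = 1.2×10^6
Since 1.2×10^6 > 2×10^5, the flow is turbulent.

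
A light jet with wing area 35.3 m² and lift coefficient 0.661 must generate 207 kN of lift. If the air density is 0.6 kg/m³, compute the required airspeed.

v = 172 m/s

L = ½ρv²S·CL ⇒ v = √(2L/(ρ·S·CL))
v = √(2 × 2.07×10^5 / (0.6 × 35.3 × 0.661)) = √29570 = 172 m/s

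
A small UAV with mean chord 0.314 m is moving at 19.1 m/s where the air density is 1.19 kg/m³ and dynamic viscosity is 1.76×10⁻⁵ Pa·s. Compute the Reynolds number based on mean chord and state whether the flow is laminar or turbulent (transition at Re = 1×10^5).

Re = ρ·v·c/μ = 1.19 × 19.1 × 0.314 / (1.76×10⁻⁵) = 4.06×10^5
Since 4.06×10^5 > 1×10^5, the flow is turbulent.

Re = 4.06×10^5 (turbulent)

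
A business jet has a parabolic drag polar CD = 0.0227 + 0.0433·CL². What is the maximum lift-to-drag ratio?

(L/D)max = 15.9

For CD = CD0 + K·CL², (L/D)max occurs at CL* = √(CD0/K) and equals 1/(2√(K·CD0)).
(L/D)max = 1/(2√(0.0433 × 0.0227)) = 1/(2 × 0.03135) = 15.9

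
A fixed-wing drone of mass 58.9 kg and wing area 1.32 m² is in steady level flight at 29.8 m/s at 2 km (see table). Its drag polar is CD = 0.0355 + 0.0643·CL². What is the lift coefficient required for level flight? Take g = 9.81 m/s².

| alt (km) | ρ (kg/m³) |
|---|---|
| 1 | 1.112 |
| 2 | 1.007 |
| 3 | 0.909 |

CL = 0.979

At 2 km, from the table: ρ = 1.007 kg/m³.
Weight W = mg = 58.9 × 9.81 = 577.81 N; in level flight L = W.
q = ½ρv² = ½ × 1.007 × 29.8² = 447.1 Pa.
CL = 2W/(ρv²S) = 2×577.81/(1.007×29.8²×1.32) = 0.979.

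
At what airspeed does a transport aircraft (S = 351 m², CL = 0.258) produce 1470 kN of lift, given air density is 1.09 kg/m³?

v = 173 m/s

L = ½ρv²S·CL ⇒ v = √(2L/(ρ·S·CL))
v = √(2 × 1.47×10^6 / (1.09 × 351 × 0.258)) = √29780 = 173 m/s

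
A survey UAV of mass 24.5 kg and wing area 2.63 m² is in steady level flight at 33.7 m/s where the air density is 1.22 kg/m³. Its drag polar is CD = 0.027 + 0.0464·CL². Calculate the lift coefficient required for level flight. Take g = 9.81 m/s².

Level flight ⇒ L = W = m·g = 24.5 × 9.81 = 240.34 N.
q = ½ρv² = ½ × 1.22 × 33.7² = 692.8 Pa.
Required CL = L/(qS) = 240.34/(692.8·2.63) = 0.1319.

CL = 0.132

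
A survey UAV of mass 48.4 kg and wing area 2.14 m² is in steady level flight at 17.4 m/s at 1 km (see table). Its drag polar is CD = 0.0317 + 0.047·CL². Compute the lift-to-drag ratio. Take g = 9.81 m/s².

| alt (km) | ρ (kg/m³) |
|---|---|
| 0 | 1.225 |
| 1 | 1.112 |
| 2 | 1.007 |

L/D = 11.6

At 1 km, from the table: ρ = 1.112 kg/m³.
Level flight ⇒ L = W = m·g = 48.4 × 9.81 = 474.8 N.
q = ½ρv² = ½ × 1.112 × 17.4² = 168.3 Pa.
CL = 2W/(ρv²S) = 2×474.8/(1.112×17.4²×2.14) = 1.318.
CD = 0.0317 + 0.047 × 1.318² = 0.1133.
L/D = CL/CD = 1.318 / 0.1133 = 11.6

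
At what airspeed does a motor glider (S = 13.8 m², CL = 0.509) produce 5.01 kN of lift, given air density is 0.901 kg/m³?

v = 39.8 m/s

L = ½ρv²S·CL ⇒ v = √(2L/(ρ·S·CL))
v = √(2 × 5010 / (0.901 × 13.8 × 0.509)) = √1583 = 39.8 m/s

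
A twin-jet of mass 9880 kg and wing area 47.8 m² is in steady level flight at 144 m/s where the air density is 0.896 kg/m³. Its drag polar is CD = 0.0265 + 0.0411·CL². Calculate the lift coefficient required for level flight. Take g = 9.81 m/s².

CL = 0.218

Level flight ⇒ L = W = m·g = 9880 × 9.81 = 96923 N.
q = ½ρv² = ½ × 0.896 × 144² = 9290 Pa.
CL = W/(q·S) = 96923 / (9290 × 47.8) = 0.2183.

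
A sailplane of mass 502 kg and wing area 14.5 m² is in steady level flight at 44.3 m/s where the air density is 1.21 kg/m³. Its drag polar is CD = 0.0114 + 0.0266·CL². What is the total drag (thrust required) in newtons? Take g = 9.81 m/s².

D = 234 N

Level flight ⇒ L = W = m·g = 502 × 9.81 = 4924.6 N.
q = ½ρv² = ½ × 1.21 × 44.3² = 1187 Pa.
CL = W/(q·S) = 4924.6 / (1187 × 14.5) = 0.286.
CD = 0.0114 + 0.0266 × 0.286² = 0.01358.
D = q·S·CD = 1187 × 14.5 × 0.01358 = 233.7 N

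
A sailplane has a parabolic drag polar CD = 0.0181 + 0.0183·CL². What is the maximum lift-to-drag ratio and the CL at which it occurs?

For CD = CD0 + K·CL², (L/D)max occurs at CL* = √(CD0/K) and equals 1/(2√(K·CD0)).
(L/D)max = 1/(2√(0.0183 × 0.0181)) = 1/(2 × 0.0182) = 27.5
CL* = √(0.0181/0.0183) = 0.995

(L/D)max = 27.5, at CL = 0.995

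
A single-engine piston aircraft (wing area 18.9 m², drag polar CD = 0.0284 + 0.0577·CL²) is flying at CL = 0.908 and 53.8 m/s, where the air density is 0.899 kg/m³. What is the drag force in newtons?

CD = 0.0284 + 0.0577 × 0.908² = 0.07597
D = ½ρv²S·CD = ½ × 0.899 × 53.8² × 18.9 × 0.07597 = 1870 N

D = 1870 N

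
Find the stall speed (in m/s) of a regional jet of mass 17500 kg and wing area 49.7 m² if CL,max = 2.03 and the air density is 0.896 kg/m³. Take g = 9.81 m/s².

V_stall = 61.6 m/s

Weight W = mg = 17500 × 9.81 = 1.717×10^5 N.
V_stall = √(2W/(ρ·S·CL,max)) = √(2 × 1.717×10^5 / (0.896 × 49.7 × 2.03))
V_stall = √3798 = 61.6 m/s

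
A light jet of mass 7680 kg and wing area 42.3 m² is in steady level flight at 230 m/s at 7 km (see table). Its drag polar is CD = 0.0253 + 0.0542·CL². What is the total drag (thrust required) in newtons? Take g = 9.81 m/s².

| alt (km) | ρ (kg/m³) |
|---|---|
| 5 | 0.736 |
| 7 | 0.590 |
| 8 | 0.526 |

D = 17200 N

At 7 km, from the table: ρ = 0.590 kg/m³.
Level flight ⇒ L = W = m·g = 7680 × 9.81 = 75341 N.
q = ½ρv² = ½ × 0.59 × 230² = 15610 Pa.
CL = 2W/(ρv²S) = 2×75341/(0.59×230²×42.3) = 0.1141.
CD = 0.0253 + 0.0542 × 0.1141² = 0.02601.
D = q·S·CD = 15610 × 42.3 × 0.02601 = 17170 N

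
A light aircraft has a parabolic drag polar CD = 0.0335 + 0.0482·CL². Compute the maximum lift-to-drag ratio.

For CD = CD0 + K·CL², (L/D)max occurs at CL* = √(CD0/K) and equals 1/(2√(K·CD0)).
(L/D)max = 1/(2√(0.0482 × 0.0335)) = 1/(2 × 0.04018) = 12.4

(L/D)max = 12.4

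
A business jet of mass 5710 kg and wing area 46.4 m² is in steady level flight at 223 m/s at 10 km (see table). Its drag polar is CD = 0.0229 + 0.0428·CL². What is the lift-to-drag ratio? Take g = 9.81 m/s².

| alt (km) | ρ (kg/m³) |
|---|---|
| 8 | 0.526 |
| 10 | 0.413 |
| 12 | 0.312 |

L/D = 5

At 10 km, from the table: ρ = 0.413 kg/m³.
Level flight ⇒ L = W = m·g = 5710 × 9.81 = 56015 N.
Dynamic pressure q = 0.5 × 0.413 × 223² = 10270 Pa.
CL = 2W/(ρv²S) = 2×56015/(0.413×223²×46.4) = 0.1176.
CD = 0.0229 + 0.0428 × 0.1176² = 0.02349.
L/D = CL/CD = 0.1176 / 0.02349 = 5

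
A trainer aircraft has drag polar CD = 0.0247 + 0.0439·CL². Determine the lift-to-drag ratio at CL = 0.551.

CD = 0.0247 + 0.0439 × 0.551² = 0.03803
L/D = CL/CD = 0.551 / 0.03803 = 14.5

L/D = 14.5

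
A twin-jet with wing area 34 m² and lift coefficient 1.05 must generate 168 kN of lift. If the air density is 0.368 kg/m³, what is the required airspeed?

L = ½ρv²S·CL ⇒ v = √(2L/(ρ·S·CL))
v = √(2 × 1.68×10^5 / (0.368 × 34 × 1.05)) = √25580 = 160 m/s

v = 160 m/s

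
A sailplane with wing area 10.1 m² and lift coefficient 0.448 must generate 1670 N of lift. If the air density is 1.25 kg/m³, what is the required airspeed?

v = 24.3 m/s

L = ½ρv²S·CL ⇒ v = √(2L/(ρ·S·CL))
v = √(2 × 1670 / (1.25 × 10.1 × 0.448)) = √590.5 = 24.3 m/s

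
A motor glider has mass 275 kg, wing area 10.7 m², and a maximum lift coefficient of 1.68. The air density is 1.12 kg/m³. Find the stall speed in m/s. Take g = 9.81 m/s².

V_stall = 16.4 m/s

Weight W = mg = 275 × 9.81 = 2698 N.
From L = ½ρV²S·CL,max = W: V_stall = √(2W/(ρSCL,max)) = √(2·2698/(1.12·10.7·1.68))
V_stall = √268 = 16.4 m/s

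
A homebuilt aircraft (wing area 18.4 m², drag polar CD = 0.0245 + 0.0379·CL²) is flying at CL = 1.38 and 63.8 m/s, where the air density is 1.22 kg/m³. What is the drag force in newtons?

CD = 0.0245 + 0.0379 × 1.38² = 0.09668
D = ½ρv²S·CD = ½ × 1.22 × 63.8² × 18.4 × 0.09668 = 4420 N

D = 4420 N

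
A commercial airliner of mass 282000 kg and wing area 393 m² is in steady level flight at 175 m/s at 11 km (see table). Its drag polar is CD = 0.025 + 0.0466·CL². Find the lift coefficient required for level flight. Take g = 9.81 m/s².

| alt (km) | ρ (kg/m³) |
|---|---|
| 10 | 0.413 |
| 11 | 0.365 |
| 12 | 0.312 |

CL = 1.26

At 11 km, from the table: ρ = 0.365 kg/m³.
In steady level flight, lift balances weight: W = mg = 282000 × 9.81 = 2.7664×10^6 N.
Dynamic pressure q = 0.5 × 0.365 × 175² = 5589 Pa.
Required CL = L/(qS) = 2.7664×10^6/(5589·393) = 1.259.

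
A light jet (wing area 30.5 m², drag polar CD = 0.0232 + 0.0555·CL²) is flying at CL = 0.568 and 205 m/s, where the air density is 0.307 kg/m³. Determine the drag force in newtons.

CD = 0.0232 + 0.0555 × 0.568² = 0.04111
D = ½ρv²S·CD = ½ × 0.307 × 205² × 30.5 × 0.04111 = 8090 N

D = 8090 N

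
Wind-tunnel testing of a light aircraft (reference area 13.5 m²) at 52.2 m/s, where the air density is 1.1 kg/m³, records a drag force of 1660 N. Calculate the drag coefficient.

From D = ½ρv²S·CD, rearranging gives CD = 2D/(ρv²S).
CD = 2 × 1660 / (1.1 × 52.2² × 13.5) = 0.082

CD = 0.082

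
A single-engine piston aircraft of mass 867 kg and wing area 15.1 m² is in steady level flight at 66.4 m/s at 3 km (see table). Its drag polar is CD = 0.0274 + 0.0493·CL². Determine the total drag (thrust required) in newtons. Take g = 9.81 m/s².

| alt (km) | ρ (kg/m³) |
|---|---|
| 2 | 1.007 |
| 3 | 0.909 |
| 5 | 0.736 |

D = 947 N

At 3 km, from the table: ρ = 0.909 kg/m³.
Weight W = mg = 867 × 9.81 = 8505.3 N; in level flight L = W.
Dynamic pressure q = 0.5 × 0.909 × 66.4² = 2004 Pa.
Required CL = L/(qS) = 8505.3/(2004·15.1) = 0.2811.
CD = 0.0274 + 0.0493 × 0.2811² = 0.0313.
D = q·S·CD = 2004 × 15.1 × 0.0313 = 946.9 N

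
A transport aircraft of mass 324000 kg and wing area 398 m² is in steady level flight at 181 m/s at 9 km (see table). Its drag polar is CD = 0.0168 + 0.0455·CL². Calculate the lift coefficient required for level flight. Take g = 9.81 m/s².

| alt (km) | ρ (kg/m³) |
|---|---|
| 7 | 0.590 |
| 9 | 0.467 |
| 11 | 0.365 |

At 9 km, from the table: ρ = 0.467 kg/m³.
Weight W = mg = 324000 × 9.81 = 3.1784×10^6 N; in level flight L = W.
Dynamic pressure q = 0.5 × 0.467 × 181² = 7650 Pa.
CL = W/(q·S) = 3.1784×10^6 / (7650 × 398) = 1.044.

CL = 1.04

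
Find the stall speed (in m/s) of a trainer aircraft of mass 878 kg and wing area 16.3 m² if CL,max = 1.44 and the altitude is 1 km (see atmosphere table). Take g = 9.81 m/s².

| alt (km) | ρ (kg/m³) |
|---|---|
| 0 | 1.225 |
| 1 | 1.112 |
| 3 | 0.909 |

At 1 km, from the table: ρ = 1.112 kg/m³.
Stall occurs when L = W at CL,max. W = mg = 878 × 9.81 = 8613 N.
V_stall = √(2W/(ρ·S·CL,max)) = √(2 × 8613 / (1.112 × 16.3 × 1.44))
V_stall = √660 = 25.7 m/s

V_stall = 25.7 m/s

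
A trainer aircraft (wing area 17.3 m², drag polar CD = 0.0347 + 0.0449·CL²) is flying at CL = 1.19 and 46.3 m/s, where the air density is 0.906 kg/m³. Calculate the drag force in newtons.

CD = 0.0347 + 0.0449 × 1.19² = 0.09828
D = ½ρv²S·CD = ½ × 0.906 × 46.3² × 17.3 × 0.09828 = 1650 N

D = 1650 N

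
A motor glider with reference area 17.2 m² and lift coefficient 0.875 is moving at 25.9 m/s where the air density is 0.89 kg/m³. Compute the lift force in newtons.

L = 4490 N

Dynamic pressure q = ½ρv² = ½ × 0.89 × 25.9² = 298.5 Pa.
L = q·S·CL = 298.5 × 17.2 × 0.875 = 4490 N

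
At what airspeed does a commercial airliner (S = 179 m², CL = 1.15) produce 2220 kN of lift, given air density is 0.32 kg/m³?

L = ½ρv²S·CL ⇒ v = √(2L/(ρ·S·CL))
v = √(2 × 2.22×10^6 / (0.32 × 179 × 1.15)) = √67400 = 260 m/s

v = 260 m/s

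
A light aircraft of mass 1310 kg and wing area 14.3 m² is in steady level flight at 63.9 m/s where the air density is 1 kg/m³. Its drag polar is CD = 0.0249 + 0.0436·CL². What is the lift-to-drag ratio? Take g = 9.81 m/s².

L/D = 13.2

In steady level flight, lift balances weight: W = mg = 1310 × 9.81 = 12851 N.
Dynamic pressure q = 0.5 × 1 × 63.9² = 2042 Pa.
CL = 2W/(ρv²S) = 2×12851/(1×63.9²×14.3) = 0.4402.
CD = 0.0249 + 0.0436 × 0.4402² = 0.03335.
L/D = CL/CD = 0.4402 / 0.03335 = 13.2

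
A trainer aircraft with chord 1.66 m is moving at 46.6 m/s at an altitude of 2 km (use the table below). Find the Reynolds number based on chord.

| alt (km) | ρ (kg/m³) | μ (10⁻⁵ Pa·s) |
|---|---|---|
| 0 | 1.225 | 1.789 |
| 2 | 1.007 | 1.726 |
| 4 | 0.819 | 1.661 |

Re = 4.51×10^6

At 2 km, from the table: ρ = 1.007 kg/m³, μ = 1.726×10⁻⁵ Pa·s.
Re = ρ·v·c/μ = 1.007 × 46.6 × 1.66 / (1.726×10⁻⁵) = 4.51×10^6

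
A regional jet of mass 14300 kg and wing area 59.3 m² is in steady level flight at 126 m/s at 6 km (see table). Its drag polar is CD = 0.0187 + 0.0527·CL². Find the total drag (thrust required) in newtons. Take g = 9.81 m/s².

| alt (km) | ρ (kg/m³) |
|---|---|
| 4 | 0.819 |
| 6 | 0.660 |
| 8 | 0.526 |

D = 9150 N

At 6 km, from the table: ρ = 0.660 kg/m³.
Level flight ⇒ L = W = m·g = 14300 × 9.81 = 1.4028×10^5 N.
q = ½ρv² = ½ × 0.66 × 126² = 5239 Pa.
CL = W/(q·S) = 1.4028×10^5 / (5239 × 59.3) = 0.4515.
CD = 0.0187 + 0.0527 × 0.4515² = 0.02944.
D = q·S·CD = 5239 × 59.3 × 0.02944 = 9148 N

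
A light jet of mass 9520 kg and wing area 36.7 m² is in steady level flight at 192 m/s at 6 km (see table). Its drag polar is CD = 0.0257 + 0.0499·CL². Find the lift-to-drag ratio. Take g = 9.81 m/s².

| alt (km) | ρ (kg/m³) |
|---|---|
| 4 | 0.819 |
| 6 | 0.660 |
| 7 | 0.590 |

L/D = 7.5

At 6 km, from the table: ρ = 0.660 kg/m³.
Weight W = mg = 9520 × 9.81 = 93391 N; in level flight L = W.
q = ½ρv² = ½ × 0.66 × 192² = 12170 Pa.
Required CL = L/(qS) = 93391/(12170·36.7) = 0.2092.
CD = 0.0257 + 0.0499 × 0.2092² = 0.02788.
L/D = CL/CD = 0.2092 / 0.02788 = 7.5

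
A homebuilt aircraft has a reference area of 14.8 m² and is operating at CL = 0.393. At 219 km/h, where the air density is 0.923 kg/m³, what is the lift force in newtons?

L = 9930 N

Convert speed: v = 219 km/h ÷ 3.6 = 60.83 m/s.
L = ½ρv²S·CL = ½ × 0.923 × 60.83² × 14.8 × 0.393 = 9930 N ≈ 9.93 kN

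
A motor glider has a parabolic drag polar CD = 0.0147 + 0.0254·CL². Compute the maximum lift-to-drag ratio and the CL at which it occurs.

For CD = CD0 + K·CL², (L/D)max occurs at CL* = √(CD0/K) and equals 1/(2√(K·CD0)).
(L/D)max = 1/(2√(0.0254 × 0.0147)) = 1/(2 × 0.01932) = 25.9
CL* = √(0.0147/0.0254) = 0.761

(L/D)max = 25.9, at CL = 0.761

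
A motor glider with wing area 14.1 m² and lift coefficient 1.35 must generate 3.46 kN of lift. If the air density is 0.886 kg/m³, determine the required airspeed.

v = 20.3 m/s

L = ½ρv²S·CL ⇒ v = √(2L/(ρ·S·CL))
v = √(2 × 3460 / (0.886 × 14.1 × 1.35)) = √410.3 = 20.3 m/s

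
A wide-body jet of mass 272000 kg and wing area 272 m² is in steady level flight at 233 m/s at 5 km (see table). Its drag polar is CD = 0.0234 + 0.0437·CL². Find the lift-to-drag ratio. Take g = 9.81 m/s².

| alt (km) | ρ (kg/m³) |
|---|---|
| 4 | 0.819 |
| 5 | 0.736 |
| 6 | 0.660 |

L/D = 14.5

At 5 km, from the table: ρ = 0.736 kg/m³.
Weight W = mg = 272000 × 9.81 = 2.6683×10^6 N; in level flight L = W.
Dynamic pressure q = 0.5 × 0.736 × 233² = 19980 Pa.
Required CL = L/(qS) = 2.6683×10^6/(19980·272) = 0.491.
CD = 0.0234 + 0.0437 × 0.491² = 0.03394.
L/D = CL/CD = 0.491 / 0.03394 = 14.5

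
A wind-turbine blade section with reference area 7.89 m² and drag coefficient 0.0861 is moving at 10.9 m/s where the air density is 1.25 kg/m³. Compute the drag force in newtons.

D = 50.4 N

D = ½ρv²S·CD = ½ × 1.25 × 10.9² × 7.89 × 0.0861 = 50.4 N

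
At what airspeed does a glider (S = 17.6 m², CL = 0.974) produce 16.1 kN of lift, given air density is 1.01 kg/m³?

L = ½ρv²S·CL ⇒ v = √(2L/(ρ·S·CL))
v = √(2 × 16100 / (1.01 × 17.6 × 0.974)) = √1860 = 43.1 m/s

v = 43.1 m/s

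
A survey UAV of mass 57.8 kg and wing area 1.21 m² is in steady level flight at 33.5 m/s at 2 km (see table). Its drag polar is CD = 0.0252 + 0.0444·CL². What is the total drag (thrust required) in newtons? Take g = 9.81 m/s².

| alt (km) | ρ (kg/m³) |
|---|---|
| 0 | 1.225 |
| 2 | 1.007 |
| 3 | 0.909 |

At 2 km, from the table: ρ = 1.007 kg/m³.
In steady level flight, lift balances weight: W = mg = 57.8 × 9.81 = 567.02 N.
q = ½ρv² = ½ × 1.007 × 33.5² = 565.1 Pa.
CL = W/(q·S) = 567.02 / (565.1 × 1.21) = 0.8293.
CD = 0.0252 + 0.0444 × 0.8293² = 0.05574.
D = q·S·CD = 565.1 × 1.21 × 0.05574 = 38.11 N

D = 38.1 N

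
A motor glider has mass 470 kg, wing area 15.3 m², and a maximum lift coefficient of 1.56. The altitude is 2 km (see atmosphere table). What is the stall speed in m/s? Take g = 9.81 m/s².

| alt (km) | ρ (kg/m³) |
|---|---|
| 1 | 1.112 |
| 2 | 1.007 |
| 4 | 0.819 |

V_stall = 19.6 m/s

At 2 km, from the table: ρ = 1.007 kg/m³.
Weight W = mg = 470 × 9.81 = 4611 N.
From L = ½ρV²S·CL,max = W: V_stall = √(2W/(ρSCL,max)) = √(2·4611/(1.007·15.3·1.56))
V_stall = √383.7 = 19.6 m/s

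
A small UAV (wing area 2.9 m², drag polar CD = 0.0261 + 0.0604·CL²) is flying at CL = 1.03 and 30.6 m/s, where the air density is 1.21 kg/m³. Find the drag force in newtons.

D = 148 N

CD = 0.0261 + 0.0604 × 1.03² = 0.09018
D = ½ρv²S·CD = ½ × 1.21 × 30.6² × 2.9 × 0.09018 = 148 N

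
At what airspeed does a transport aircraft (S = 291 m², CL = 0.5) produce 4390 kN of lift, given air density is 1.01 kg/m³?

v = 244 m/s

L = ½ρv²S·CL ⇒ v = √(2L/(ρ·S·CL))
v = √(2 × 4.39×10^6 / (1.01 × 291 × 0.5)) = √59750 = 244 m/s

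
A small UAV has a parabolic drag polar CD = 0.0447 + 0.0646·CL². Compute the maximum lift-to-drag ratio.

(L/D)max = 9.3

For CD = CD0 + K·CL², (L/D)max occurs at CL* = √(CD0/K) and equals 1/(2√(K·CD0)).
(L/D)max = 1/(2√(0.0646 × 0.0447)) = 1/(2 × 0.05374) = 9.3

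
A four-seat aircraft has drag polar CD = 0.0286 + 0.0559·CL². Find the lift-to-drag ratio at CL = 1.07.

L/D = 11.6

CD = 0.0286 + 0.0559 × 1.07² = 0.0926
L/D = CL/CD = 1.07 / 0.0926 = 11.6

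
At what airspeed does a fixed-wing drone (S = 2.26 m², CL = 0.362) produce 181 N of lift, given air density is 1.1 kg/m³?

L = ½ρv²S·CL ⇒ v = √(2L/(ρ·S·CL))
v = √(2 × 181 / (1.1 × 2.26 × 0.362)) = √402.3 = 20.1 m/s

v = 20.1 m/s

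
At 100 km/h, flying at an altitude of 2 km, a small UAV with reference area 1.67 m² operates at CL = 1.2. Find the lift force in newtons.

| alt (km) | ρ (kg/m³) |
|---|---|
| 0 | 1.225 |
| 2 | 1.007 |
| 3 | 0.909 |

At 2 km, from the table: ρ = 1.007 kg/m³.
Convert speed: v = 100 km/h ÷ 3.6 = 27.78 m/s.
Dynamic pressure q = ½ρv² = ½ × 1.007 × 27.78² = 388.5 Pa.
L = q·S·CL = 388.5 × 1.67 × 1.2 = 779 N

L = 779 N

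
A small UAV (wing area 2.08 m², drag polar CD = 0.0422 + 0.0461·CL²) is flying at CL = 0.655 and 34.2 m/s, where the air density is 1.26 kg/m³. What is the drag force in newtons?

CD = 0.0422 + 0.0461 × 0.655² = 0.06198
D = ½ρv²S·CD = ½ × 1.26 × 34.2² × 2.08 × 0.06198 = 95 N

D = 95 N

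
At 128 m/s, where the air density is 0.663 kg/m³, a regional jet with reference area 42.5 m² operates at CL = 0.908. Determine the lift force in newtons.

L = 2.1×10^5 N

Dynamic pressure q = ½ρv² = ½ × 0.663 × 128² = 5431 Pa.
L = q·S·CL = 5431 × 42.5 × 0.908 = 2.1×10^5 N ≈ 210 kN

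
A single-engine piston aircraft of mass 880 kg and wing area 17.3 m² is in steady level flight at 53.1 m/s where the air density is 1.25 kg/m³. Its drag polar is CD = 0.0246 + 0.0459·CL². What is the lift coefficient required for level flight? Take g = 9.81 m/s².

Level flight ⇒ L = W = m·g = 880 × 9.81 = 8632.8 N.
q = ½ρv² = ½ × 1.25 × 53.1² = 1762 Pa.
CL = W/(q·S) = 8632.8 / (1762 × 17.3) = 0.2832.

CL = 0.283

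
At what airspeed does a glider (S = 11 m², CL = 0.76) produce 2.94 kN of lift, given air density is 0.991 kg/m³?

v = 26.6 m/s

L = ½ρv²S·CL ⇒ v = √(2L/(ρ·S·CL))
v = √(2 × 2940 / (0.991 × 11 × 0.76)) = √709.7 = 26.6 m/s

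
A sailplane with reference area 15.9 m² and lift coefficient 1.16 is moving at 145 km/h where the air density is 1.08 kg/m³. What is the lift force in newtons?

Convert speed: v = 145 km/h ÷ 3.6 = 40.28 m/s.
L = ½ρv²S·CL = ½ × 1.08 × 40.28² × 15.9 × 1.16 = 16200 N ≈ 16.2 kN

L = 16200 N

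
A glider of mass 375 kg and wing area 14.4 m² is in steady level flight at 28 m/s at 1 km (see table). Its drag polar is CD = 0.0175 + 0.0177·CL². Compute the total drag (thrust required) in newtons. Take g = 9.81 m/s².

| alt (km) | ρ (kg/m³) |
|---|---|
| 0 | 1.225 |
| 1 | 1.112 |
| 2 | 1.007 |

At 1 km, from the table: ρ = 1.112 kg/m³.
In steady level flight, lift balances weight: W = mg = 375 × 9.81 = 3678.8 N.
q = ½ρv² = ½ × 1.112 × 28² = 435.9 Pa.
Required CL = L/(qS) = 3678.8/(435.9·14.4) = 0.5861.
CD = 0.0175 + 0.0177 × 0.5861² = 0.02358.
D = q·S·CD = 435.9 × 14.4 × 0.02358 = 148 N

D = 148 N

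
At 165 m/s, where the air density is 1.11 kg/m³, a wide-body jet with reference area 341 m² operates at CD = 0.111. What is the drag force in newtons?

D = ½ρv²S·CD = ½ × 1.11 × 165² × 341 × 0.111 = 5.72×10^5 N ≈ 572 kN

D = 5.72×10^5 N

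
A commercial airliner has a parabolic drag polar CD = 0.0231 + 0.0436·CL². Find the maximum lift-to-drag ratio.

(L/D)max = 15.8

For CD = CD0 + K·CL², (L/D)max occurs at CL* = √(CD0/K) and equals 1/(2√(K·CD0)).
(L/D)max = 1/(2√(0.0436 × 0.0231)) = 1/(2 × 0.03174) = 15.8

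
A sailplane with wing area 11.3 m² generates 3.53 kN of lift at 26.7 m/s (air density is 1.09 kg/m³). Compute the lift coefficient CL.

From L = ½ρv²S·CL, rearranging gives CL = 2L/(ρv²S).
CL = 2 × 3530 / (1.09 × 26.7² × 11.3) = 0.804

CL = 0.804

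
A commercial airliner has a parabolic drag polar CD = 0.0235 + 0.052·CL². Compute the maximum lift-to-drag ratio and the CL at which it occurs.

For CD = CD0 + K·CL², (L/D)max occurs at CL* = √(CD0/K) and equals 1/(2√(K·CD0)).
(L/D)max = 1/(2√(0.052 × 0.0235)) = 1/(2 × 0.03496) = 14.3
CL* = √(0.0235/0.052) = 0.672

(L/D)max = 14.3, at CL = 0.672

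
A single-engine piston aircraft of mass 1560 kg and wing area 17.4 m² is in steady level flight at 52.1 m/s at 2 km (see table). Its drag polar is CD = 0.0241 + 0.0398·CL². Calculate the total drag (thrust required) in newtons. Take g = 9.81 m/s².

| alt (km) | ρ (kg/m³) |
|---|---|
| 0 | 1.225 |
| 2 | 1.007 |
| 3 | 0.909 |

D = 965 N

At 2 km, from the table: ρ = 1.007 kg/m³.
Level flight ⇒ L = W = m·g = 1560 × 9.81 = 15304 N.
Dynamic pressure q = 0.5 × 1.007 × 52.1² = 1367 Pa.
Required CL = L/(qS) = 15304/(1367·17.4) = 0.6435.
CD = 0.0241 + 0.0398 × 0.6435² = 0.04058.
D = q·S·CD = 1367 × 17.4 × 0.04058 = 965.1 N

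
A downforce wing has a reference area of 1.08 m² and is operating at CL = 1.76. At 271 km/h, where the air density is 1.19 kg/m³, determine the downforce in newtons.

Convert speed: v = 271 km/h ÷ 3.6 = 75.28 m/s.
Dynamic pressure q = ½ρv² = ½ × 1.19 × 75.28² = 3372 Pa.
L = q·S·CL = 3372 × 1.08 × 1.76 = 6410 N ≈ 6.41 kN

L = 6410 N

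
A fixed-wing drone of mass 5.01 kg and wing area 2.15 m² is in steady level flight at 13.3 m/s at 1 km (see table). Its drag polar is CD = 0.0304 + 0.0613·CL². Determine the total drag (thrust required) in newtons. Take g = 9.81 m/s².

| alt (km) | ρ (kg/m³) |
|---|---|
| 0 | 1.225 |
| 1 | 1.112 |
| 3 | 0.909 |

D = 7.13 N

At 1 km, from the table: ρ = 1.112 kg/m³.
Weight W = mg = 5.01 × 9.81 = 49.148 N; in level flight L = W.
q = ½ρv² = ½ × 1.112 × 13.3² = 98.35 Pa.
Required CL = L/(qS) = 49.148/(98.35·2.15) = 0.2324.
CD = 0.0304 + 0.0613 × 0.2324² = 0.03371.
D = q·S·CD = 98.35 × 2.15 × 0.03371 = 7.128 N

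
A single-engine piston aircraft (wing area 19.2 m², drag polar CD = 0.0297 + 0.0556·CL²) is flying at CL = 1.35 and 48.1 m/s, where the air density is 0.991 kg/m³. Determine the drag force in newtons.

CD = 0.0297 + 0.0556 × 1.35² = 0.131
D = ½ρv²S·CD = ½ × 0.991 × 48.1² × 19.2 × 0.131 = 2880 N

D = 2880 N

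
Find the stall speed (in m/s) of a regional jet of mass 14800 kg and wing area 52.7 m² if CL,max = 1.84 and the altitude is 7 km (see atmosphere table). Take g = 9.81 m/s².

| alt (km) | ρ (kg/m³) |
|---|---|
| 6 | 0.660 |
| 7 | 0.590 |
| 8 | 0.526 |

V_stall = 71.2 m/s

At 7 km, from the table: ρ = 0.590 kg/m³.
Stall occurs when L = W at CL,max. W = mg = 14800 × 9.81 = 1.452×10^5 N.
V_stall = √(2W/(ρ·S·CL,max)) = √(2 × 1.452×10^5 / (0.59 × 52.7 × 1.84))
V_stall = √5076 = 71.2 m/s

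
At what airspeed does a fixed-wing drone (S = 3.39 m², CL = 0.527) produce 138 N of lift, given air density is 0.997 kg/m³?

v = 12.4 m/s

L = ½ρv²S·CL ⇒ v = √(2L/(ρ·S·CL))
v = √(2 × 138 / (0.997 × 3.39 × 0.527)) = √155 = 12.4 m/s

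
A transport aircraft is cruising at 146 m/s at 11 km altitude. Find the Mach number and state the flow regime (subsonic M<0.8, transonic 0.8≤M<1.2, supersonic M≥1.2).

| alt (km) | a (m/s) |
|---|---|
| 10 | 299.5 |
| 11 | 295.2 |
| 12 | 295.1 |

At 11 km, from the table: a = 295.2 m/s.
M = v/a = 146 / 295.2 = 0.495
M = 0.495 → subsonic.

M = 0.495 (subsonic)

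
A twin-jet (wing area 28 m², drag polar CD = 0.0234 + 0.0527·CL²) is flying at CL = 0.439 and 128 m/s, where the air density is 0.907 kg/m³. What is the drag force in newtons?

CD = 0.0234 + 0.0527 × 0.439² = 0.03356
D = ½ρv²S·CD = ½ × 0.907 × 128² × 28 × 0.03356 = 6980 N

D = 6980 N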